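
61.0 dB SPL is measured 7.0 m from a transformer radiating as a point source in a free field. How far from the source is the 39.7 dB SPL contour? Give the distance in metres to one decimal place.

81.3 m

For a point source L₁ − L₂ = 20·log₁₀(r₂/r₁), so r₂ = r₁·10^((L₁−L₂)/20).
r₂ = 7.0·10^((61.0−39.7)/20) = 7.0·10^(21.3/20) = 81.30 m.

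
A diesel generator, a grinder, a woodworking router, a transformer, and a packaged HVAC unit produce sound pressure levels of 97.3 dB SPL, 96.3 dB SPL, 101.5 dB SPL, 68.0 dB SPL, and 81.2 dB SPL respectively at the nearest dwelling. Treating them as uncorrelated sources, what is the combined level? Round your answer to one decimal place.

103.8 dB SPL

For uncorrelated sources the intensities add, so convert each level to linear form, sum, and take 10·log₁₀ of the total.
Σ 10^(L/10) = 10^(97.3/10) + 10^(96.3/10) + 10^(101.5/10) + 10^(68.0/10) + 10^(81.2/10) = 2.390e+10.
L_total = 10·log₁₀(2.390e+10) = 103.78 dB SPL.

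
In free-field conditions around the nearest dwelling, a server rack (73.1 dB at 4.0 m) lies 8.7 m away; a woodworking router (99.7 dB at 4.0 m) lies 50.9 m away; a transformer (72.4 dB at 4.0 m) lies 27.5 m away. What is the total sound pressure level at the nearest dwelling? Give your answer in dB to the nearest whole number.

Apply inverse-square spreading to bring every level to the receiver, then sum 10^(L/10).
server rack: 73.1 − 20·log₁₀(8.7/4.0) = 73.1 − 6.75 = 66.35 dB.
woodworking router: 99.7 − 20·log₁₀(50.9/4.0) = 99.7 − 22.09 = 77.61 dB.
transformer: 72.4 − 20·log₁₀(27.5/4.0) = 72.4 − 16.75 = 55.65 dB.
Σ 10^(L/10) = 6.232e+07 → L_total = 10·log₁₀(6.232e+07) = 77.95 dB.

78 dB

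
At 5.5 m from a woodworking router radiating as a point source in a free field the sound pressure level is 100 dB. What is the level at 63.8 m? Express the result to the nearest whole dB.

79 dB

For a point source, L₂ = L₁ − 20·log₁₀(r₂/r₁).
L₂ = 100 − 20·log₁₀(63.8/5.5) = 100 − 21.289 = 78.71 dB.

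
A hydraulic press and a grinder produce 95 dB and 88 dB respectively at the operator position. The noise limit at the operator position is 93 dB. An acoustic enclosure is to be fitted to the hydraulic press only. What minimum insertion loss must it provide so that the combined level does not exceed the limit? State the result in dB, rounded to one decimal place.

3.7 dB

The untreated sources together contribute 10^(88/10) = 6.310e+08, i.e. 88.00 dB.
The limit corresponds to 10^(93/10) = 1.995e+09; subtracting the fixed part leaves 1.364e+09 for the hydraulic press, i.e. 91.35 dB.
Required insertion loss = 95 − 91.35 = 3.65 dB.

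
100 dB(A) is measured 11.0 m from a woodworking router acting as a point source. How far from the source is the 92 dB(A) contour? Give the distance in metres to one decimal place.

The 8.0 dB drop corresponds to a distance ratio of 10^(8.0/20) for a point source.
r₂ = 11.0·10^((100−92)/20) = 11.0·10^(8.0/20) = 27.63 m.

27.6 m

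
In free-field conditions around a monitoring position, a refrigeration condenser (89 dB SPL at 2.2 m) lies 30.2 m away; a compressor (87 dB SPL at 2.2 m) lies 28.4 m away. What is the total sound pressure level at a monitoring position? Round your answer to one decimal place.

Propagate each source to the receiver with L = L_ref − 20·log₁₀(r/r_ref), then add intensities.
refrigeration condenser: 89 − 20·log₁₀(30.2/2.2) = 89 − 22.75 = 66.25 dB SPL.
compressor: 87 − 20·log₁₀(28.4/2.2) = 87 − 22.22 = 64.78 dB SPL.
Σ 10^(L/10) = 7.223e+06 → L_total = 10·log₁₀(7.223e+06) = 68.59 dB SPL.

68.6 dB SPL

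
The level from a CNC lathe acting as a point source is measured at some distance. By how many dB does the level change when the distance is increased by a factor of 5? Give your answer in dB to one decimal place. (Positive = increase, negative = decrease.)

With spherical spreading the level changes by −20·log₁₀(r₂/r₁).
ΔL = −20·log₁₀(5) = -13.98 dB.

-14.0 dB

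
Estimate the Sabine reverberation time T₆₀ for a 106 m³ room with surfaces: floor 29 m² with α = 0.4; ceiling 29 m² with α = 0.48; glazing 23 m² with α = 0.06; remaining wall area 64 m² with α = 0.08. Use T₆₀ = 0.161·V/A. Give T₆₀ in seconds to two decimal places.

A = Σ Sᵢαᵢ = 29·0.4 + 29·0.48 + 23·0.06 + 64·0.08 = 32.02 m².
T₆₀ = 0.161 × 106 / 32.02 = 0.533 s.

0.53 s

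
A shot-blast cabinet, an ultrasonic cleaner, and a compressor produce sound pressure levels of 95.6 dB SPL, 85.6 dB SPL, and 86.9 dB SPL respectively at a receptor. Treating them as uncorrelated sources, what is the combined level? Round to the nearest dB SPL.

97 dB SPL

Incoherent sources combine by intensity addition: L_total = 10·log₁₀(Σ 10^(L_i/10)).
Σ 10^(L/10) = 10^(95.6/10) + 10^(85.6/10) + 10^(86.9/10) = 4.484e+09.
L_total = 10·log₁₀(4.484e+09) = 96.52 dB SPL.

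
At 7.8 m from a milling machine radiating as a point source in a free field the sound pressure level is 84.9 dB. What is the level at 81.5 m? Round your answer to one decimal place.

For a point source, L₂ = L₁ − 20·log₁₀(r₂/r₁).
L₂ = 84.9 − 20·log₁₀(81.5/7.8) = 84.9 − 20.381 = 64.52 dB.

64.5 dB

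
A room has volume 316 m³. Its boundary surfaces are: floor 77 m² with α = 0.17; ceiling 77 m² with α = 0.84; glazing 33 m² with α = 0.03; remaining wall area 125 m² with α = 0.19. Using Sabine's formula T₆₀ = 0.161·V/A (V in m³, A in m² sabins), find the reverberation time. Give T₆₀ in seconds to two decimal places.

0.50 s

A = Σ Sᵢαᵢ = 77·0.17 + 77·0.84 + 33·0.03 + 125·0.19 = 102.51 m².
T₆₀ = 0.161 × 316 / 102.51 = 0.496 s.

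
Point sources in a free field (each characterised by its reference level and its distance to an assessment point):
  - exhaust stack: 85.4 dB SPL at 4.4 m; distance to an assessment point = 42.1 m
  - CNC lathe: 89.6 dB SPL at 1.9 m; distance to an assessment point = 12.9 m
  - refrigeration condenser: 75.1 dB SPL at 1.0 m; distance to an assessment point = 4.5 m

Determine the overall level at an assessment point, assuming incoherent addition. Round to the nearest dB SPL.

74 dB SPL

Apply inverse-square spreading to bring every level to the receiver, then sum 10^(L/10).
exhaust stack: 85.4 − 20·log₁₀(42.1/4.4) = 85.4 − 19.62 = 65.78 dB SPL.
CNC lathe: 89.6 − 20·log₁₀(12.9/1.9) = 89.6 − 16.64 = 72.96 dB SPL.
refrigeration condenser: 75.1 − 20·log₁₀(4.5/1.0) = 75.1 − 13.06 = 62.04 dB SPL.
Σ 10^(L/10) = 2.517e+07 → L_total = 10·log₁₀(2.517e+07) = 74.01 dB SPL.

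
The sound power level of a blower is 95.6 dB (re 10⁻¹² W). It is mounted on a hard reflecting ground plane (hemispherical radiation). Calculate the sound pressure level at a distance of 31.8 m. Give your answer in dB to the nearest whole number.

58 dB

The power spreads over a hemisphere of area 2π·r², so L_p = L_w − 10·log₁₀(2π·r²).
2π·r² = 6354 m², 10·log₁₀ of that is 38.030 dB.
L_p = 95.6 − 38.030 = 57.57 dB.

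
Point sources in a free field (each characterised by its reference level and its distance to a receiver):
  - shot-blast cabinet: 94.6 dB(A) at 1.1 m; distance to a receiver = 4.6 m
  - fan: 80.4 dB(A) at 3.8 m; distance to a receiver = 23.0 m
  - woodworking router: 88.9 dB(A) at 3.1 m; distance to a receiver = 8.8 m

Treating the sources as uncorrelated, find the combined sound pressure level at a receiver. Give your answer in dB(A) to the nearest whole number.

84 dB(A)

Propagate each source to the receiver with L = L_ref − 20·log₁₀(r/r_ref), then add intensities.
shot-blast cabinet: 94.6 − 20·log₁₀(4.6/1.1) = 94.6 − 12.43 = 82.17 dB(A).
fan: 80.4 − 20·log₁₀(23.0/3.8) = 80.4 − 15.64 = 64.76 dB(A).
woodworking router: 88.9 − 20·log₁₀(8.8/3.1) = 88.9 − 9.06 = 79.84 dB(A).
Σ 10^(L/10) = 2.642e+08 → L_total = 10·log₁₀(2.642e+08) = 84.22 dB(A).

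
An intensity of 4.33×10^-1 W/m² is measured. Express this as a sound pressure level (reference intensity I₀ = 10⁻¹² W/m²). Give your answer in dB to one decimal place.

L = 10·log₁₀(I/I₀) = 10·log₁₀(4.33×10^-1/10⁻¹²) = 10·log₁₀(4.33×10^11).
L = 10·(0.6365 + 11) = 116.36 dB.

116.4 dB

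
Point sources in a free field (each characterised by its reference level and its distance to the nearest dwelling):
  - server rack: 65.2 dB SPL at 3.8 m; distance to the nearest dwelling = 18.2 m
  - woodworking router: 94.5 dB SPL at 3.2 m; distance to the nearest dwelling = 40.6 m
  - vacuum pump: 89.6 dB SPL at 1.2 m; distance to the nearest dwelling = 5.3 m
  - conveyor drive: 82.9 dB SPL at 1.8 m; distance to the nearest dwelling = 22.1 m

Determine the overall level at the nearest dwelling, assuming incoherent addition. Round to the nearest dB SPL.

First find each source's level at the receiver (point-source: −20·log₁₀(r/r_ref)), then combine on an intensity basis.
server rack: 65.2 − 20·log₁₀(18.2/3.8) = 65.2 − 13.61 = 51.59 dB SPL.
woodworking router: 94.5 − 20·log₁₀(40.6/3.2) = 94.5 − 22.07 = 72.43 dB SPL.
vacuum pump: 89.6 − 20·log₁₀(5.3/1.2) = 89.6 − 12.90 = 76.70 dB SPL.
conveyor drive: 82.9 − 20·log₁₀(22.1/1.8) = 82.9 − 21.78 = 61.12 dB SPL.
Σ 10^(L/10) = 6.570e+07 → L_total = 10·log₁₀(6.570e+07) = 78.18 dB SPL.

78 dB SPL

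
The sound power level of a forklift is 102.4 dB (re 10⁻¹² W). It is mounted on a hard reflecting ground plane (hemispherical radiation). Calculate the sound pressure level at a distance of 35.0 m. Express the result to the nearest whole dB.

64 dB

Free-field hemispherical radiation: L_p = L_w − 10·log₁₀(2π·r²), r = 35.0 m.
2π·r² = 7697 m², 10·log₁₀ of that is 38.863 dB.
L_p = 102.4 − 38.863 = 63.54 dB.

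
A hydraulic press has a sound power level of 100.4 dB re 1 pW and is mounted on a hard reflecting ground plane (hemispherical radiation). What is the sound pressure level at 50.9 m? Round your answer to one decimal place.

Free-field hemispherical radiation: L_p = L_w − 10·log₁₀(2π·r²), r = 50.9 m.
2π·r² = 1.628e+04 m², 10·log₁₀ of that is 42.116 dB.
L_p = 100.4 − 42.116 = 58.28 dB.

58.3 dB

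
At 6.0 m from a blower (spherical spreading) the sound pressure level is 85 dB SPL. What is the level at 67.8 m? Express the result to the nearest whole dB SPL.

Spherical spreading from a point source gives a 20·log₁₀(r₂/r₁) drop.
L₂ = 85 − 20·log₁₀(67.8/6.0) = 85 − 21.062 = 63.94 dB SPL.

64 dB SPL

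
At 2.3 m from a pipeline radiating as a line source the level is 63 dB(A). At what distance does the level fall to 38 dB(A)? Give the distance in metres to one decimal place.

Line-source spreading drops the level by 10·log₁₀(r₂/r₁); inverting, r₂/r₁ = 10^(ΔL/10).
r₂ = 2.3·10^((63−38)/10) = 2.3·10^(25.0/10) = 727.32 m.

727.3 m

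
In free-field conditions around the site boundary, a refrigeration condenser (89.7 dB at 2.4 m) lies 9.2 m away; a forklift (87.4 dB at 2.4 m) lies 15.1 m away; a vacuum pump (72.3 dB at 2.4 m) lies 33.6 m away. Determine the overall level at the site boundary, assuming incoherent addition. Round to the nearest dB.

First find each source's level at the receiver (point-source: −20·log₁₀(r/r_ref)), then combine on an intensity basis.
refrigeration condenser: 89.7 − 20·log₁₀(9.2/2.4) = 89.7 − 11.67 = 78.03 dB.
forklift: 87.4 − 20·log₁₀(15.1/2.4) = 87.4 − 15.98 = 71.42 dB.
vacuum pump: 72.3 − 20·log₁₀(33.6/2.4) = 72.3 − 22.92 = 49.38 dB.
Σ 10^(L/10) = 7.748e+07 → L_total = 10·log₁₀(7.748e+07) = 78.89 dB.

79 dB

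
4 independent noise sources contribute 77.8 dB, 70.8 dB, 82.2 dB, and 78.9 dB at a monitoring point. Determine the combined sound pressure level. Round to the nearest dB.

85 dB

For uncorrelated sources the intensities add, so convert each level to linear form, sum, and take 10·log₁₀ of the total.
Σ 10^(L/10) = 10^(77.8/10) + 10^(70.8/10) + 10^(82.2/10) + 10^(78.9/10) = 3.159e+08.
L_total = 10·log₁₀(3.159e+08) = 84.99 dB.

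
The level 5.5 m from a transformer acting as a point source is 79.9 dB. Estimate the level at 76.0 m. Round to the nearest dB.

57 dB

Point-source attenuation: ΔL = 20·log₁₀(r₂/r₁) = 20·log₁₀(76.0/5.5) = 22.809 dB.
L₂ = 79.9 − 20·log₁₀(76.0/5.5) = 79.9 − 22.809 = 57.09 dB.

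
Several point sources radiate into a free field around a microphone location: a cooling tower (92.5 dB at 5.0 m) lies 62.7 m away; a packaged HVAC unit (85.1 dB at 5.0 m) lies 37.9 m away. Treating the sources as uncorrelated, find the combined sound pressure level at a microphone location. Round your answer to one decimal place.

72.3 dB

Propagate each source to the receiver with L = L_ref − 20·log₁₀(r/r_ref), then add intensities.
cooling tower: 92.5 − 20·log₁₀(62.7/5.0) = 92.5 − 21.97 = 70.53 dB.
packaged HVAC unit: 85.1 − 20·log₁₀(37.9/5.0) = 85.1 − 17.59 = 67.51 dB.
Σ 10^(L/10) = 1.694e+07 → L_total = 10·log₁₀(1.694e+07) = 72.29 dB.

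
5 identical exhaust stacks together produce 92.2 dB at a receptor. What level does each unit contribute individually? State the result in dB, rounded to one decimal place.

85.2 dB

For N identical incoherent sources L_total = L₁ + 10·log₁₀ N, so L₁ = 92.2 − 10·log₁₀(5) = 92.2 − 6.990.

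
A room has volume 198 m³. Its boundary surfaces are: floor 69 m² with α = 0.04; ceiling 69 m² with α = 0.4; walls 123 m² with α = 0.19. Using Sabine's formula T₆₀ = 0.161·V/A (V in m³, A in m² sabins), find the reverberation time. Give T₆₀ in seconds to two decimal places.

A = Σ Sᵢαᵢ = 69·0.04 + 69·0.4 + 123·0.19 = 53.73 m².
T₆₀ = 0.161·V/A = 0.161·198/53.73 = 0.593 s.

0.59 s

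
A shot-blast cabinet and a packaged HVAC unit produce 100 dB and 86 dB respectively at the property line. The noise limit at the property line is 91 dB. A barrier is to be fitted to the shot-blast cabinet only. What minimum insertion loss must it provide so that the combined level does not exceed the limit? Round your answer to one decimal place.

The untreated sources together contribute 10^(86/10) = 3.981e+08, i.e. 86.00 dB.
To meet 91 dB overall, the treated shot-blast cabinet may contribute at most 10^(91/10) − 3.981e+08 = 8.608e+08, i.e. 89.35 dB.
So the shot-blast cabinet must be reduced from 100 to 89.35 dB: IL = 10.65 dB.

10.7 dB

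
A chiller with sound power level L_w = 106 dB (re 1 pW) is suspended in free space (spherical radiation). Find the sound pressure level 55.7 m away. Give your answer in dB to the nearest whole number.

60 dB

Free-field spherical radiation: L_p = L_w − 10·log₁₀(4π·r²), r = 55.7 m.
4π·r² = 3.899e+04 m², 10·log₁₀ of that is 45.909 dB.
L_p = 106 − 45.909 = 60.09 dB.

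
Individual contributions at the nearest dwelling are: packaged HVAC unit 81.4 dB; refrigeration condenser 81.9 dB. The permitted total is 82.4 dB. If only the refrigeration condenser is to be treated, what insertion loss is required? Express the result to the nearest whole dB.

6 dB

Everything except the refrigeration condenser sums to 10^(81.4/10) = 1.380e+08 in linear terms, 81.40 dB.
To meet 82.4 dB overall, the treated refrigeration condenser may contribute at most 10^(82.4/10) − 1.380e+08 = 3.574e+07, i.e. 75.53 dB.
Required insertion loss = 81.9 − 75.53 = 6.37 dB.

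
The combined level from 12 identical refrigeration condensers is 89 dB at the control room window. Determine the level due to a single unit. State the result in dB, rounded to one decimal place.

For N identical incoherent sources L_total = L₁ + 10·log₁₀ N, so L₁ = 89 − 10·log₁₀(12) = 89 − 10.792.

78.2 dB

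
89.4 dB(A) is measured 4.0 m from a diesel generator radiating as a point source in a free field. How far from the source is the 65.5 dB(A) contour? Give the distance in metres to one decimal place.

62.7 m

The 23.9 dB drop corresponds to a distance ratio of 10^(23.9/20) for a point source.
r₂ = 4.0·10^((89.4−65.5)/20) = 4.0·10^(23.9/20) = 62.67 m.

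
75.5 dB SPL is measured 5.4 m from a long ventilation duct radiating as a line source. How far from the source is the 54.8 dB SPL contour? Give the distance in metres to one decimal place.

634.4 m

The 20.7 dB drop corresponds to a distance ratio of 10^(20.7/10) for a line source.
r₂ = 5.4·10^((75.5−54.8)/10) = 5.4·10^(20.7/10) = 634.44 m.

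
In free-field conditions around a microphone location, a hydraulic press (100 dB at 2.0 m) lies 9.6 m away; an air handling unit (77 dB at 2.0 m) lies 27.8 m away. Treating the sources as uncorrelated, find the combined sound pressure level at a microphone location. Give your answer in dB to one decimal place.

Apply inverse-square spreading to bring every level to the receiver, then sum 10^(L/10).
hydraulic press: 100 − 20·log₁₀(9.6/2.0) = 100 − 13.62 = 86.38 dB.
air handling unit: 77 − 20·log₁₀(27.8/2.0) = 77 − 22.86 = 54.14 dB.
Σ 10^(L/10) = 4.343e+08 → L_total = 10·log₁₀(4.343e+08) = 86.38 dB.

86.4 dB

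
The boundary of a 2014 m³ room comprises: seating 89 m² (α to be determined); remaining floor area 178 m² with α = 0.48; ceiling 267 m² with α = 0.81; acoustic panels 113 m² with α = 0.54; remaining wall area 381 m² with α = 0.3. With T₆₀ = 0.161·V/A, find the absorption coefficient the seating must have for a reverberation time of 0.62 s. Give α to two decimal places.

A = 0.161·V/T₆₀ = 0.161·2014/0.62 = 522.99 m² sabins.
Absorption from the other surfaces = 178·0.48 + 267·0.81 + 113·0.54 + 381·0.3 = 477.03 m², so the seating must supply 45.96 m² over 89 m².
α = 45.96/89 = 0.516.

0.52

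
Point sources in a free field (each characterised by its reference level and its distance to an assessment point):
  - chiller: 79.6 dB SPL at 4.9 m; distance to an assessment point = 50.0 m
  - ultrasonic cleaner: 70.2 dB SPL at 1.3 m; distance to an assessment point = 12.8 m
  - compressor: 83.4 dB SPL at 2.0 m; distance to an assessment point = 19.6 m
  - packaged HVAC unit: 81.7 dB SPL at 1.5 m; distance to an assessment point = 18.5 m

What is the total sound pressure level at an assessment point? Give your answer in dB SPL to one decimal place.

66.3 dB SPL

Propagate each source to the receiver with L = L_ref − 20·log₁₀(r/r_ref), then add intensities.
chiller: 79.6 − 20·log₁₀(50.0/4.9) = 79.6 − 20.18 = 59.42 dB SPL.
ultrasonic cleaner: 70.2 − 20·log₁₀(12.8/1.3) = 70.2 − 19.87 = 50.33 dB SPL.
compressor: 83.4 − 20·log₁₀(19.6/2.0) = 83.4 − 19.82 = 63.58 dB SPL.
packaged HVAC unit: 81.7 − 20·log₁₀(18.5/1.5) = 81.7 − 21.82 = 59.88 dB SPL.
Σ 10^(L/10) = 4.234e+06 → L_total = 10·log₁₀(4.234e+06) = 66.27 dB SPL.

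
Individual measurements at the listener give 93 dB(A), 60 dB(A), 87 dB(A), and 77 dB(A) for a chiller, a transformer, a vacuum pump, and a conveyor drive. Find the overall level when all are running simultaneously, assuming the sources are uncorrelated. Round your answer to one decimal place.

94.1 dB(A)

For uncorrelated sources the intensities add, so convert each level to linear form, sum, and take 10·log₁₀ of the total.
Σ 10^(L/10) = 10^(93/10) + 10^(60/10) + 10^(87/10) + 10^(77/10) = 2.548e+09.
L_total = 10·log₁₀(2.548e+09) = 94.06 dB(A).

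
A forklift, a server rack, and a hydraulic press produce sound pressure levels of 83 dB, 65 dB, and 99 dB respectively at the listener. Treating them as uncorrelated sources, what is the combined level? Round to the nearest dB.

Incoherent sources combine by intensity addition: L_total = 10·log₁₀(Σ 10^(L_i/10)).
Σ 10^(L/10) = 10^(83/10) + 10^(65/10) + 10^(99/10) = 8.146e+09.
L_total = 10·log₁₀(8.146e+09) = 99.11 dB.

99 dB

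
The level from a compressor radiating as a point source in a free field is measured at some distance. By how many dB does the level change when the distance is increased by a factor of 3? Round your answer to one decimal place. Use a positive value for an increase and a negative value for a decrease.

A point source loses 6 dB per doubling of distance; generally ΔL = −20·log₁₀(r₂/r₁).
ΔL = −20·log₁₀(3) = -9.54 dB.

-9.5 dB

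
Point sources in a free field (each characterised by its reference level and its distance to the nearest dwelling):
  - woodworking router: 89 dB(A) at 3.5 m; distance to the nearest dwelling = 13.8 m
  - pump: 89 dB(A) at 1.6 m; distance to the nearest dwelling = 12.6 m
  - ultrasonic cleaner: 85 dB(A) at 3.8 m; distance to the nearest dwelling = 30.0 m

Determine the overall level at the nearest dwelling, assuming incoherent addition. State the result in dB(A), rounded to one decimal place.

78.4 dB(A)

Propagate each source to the receiver with L = L_ref − 20·log₁₀(r/r_ref), then add intensities.
woodworking router: 89 − 20·log₁₀(13.8/3.5) = 89 − 11.92 = 77.08 dB(A).
pump: 89 − 20·log₁₀(12.6/1.6) = 89 − 17.93 = 71.07 dB(A).
ultrasonic cleaner: 85 − 20·log₁₀(30.0/3.8) = 85 − 17.95 = 67.05 dB(A).
Σ 10^(L/10) = 6.898e+07 → L_total = 10·log₁₀(6.898e+07) = 78.39 dB(A).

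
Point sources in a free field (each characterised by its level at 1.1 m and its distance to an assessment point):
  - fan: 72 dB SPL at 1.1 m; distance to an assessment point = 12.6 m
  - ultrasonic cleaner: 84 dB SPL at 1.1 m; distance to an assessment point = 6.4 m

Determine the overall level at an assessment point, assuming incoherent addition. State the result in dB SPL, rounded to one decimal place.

Propagate each source to the receiver with L = L_ref − 20·log₁₀(r/r_ref), then add intensities.
fan: 72 − 20·log₁₀(12.6/1.1) = 72 − 21.18 = 50.82 dB SPL.
ultrasonic cleaner: 84 − 20·log₁₀(6.4/1.1) = 84 − 15.30 = 68.70 dB SPL.
Σ 10^(L/10) = 7.541e+06 → L_total = 10·log₁₀(7.541e+06) = 68.77 dB SPL.

68.8 dB SPL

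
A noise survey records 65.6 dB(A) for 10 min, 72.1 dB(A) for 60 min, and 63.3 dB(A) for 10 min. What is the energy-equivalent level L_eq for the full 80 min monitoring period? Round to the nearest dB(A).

71 dB(A)

The energy average is taken in the linear domain: L_eq = 10·log₁₀[(Σ tᵢ·10^(Lᵢ/10))/T], T = 80 min.
Σ tᵢ·10^(Lᵢ/10) = 10·10^(65.6/10) + 60·10^(72.1/10) + 10·10^(63.3/10) = 1.031e+09.
L_eq = 10·log₁₀(1.031e+09/80) = 71.10 dB(A).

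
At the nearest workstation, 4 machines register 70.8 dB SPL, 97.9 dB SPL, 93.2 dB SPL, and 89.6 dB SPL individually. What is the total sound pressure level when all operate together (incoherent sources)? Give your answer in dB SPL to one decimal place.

Incoherent sources combine by intensity addition: L_total = 10·log₁₀(Σ 10^(L_i/10)).
Σ 10^(L/10) = 10^(70.8/10) + 10^(97.9/10) + 10^(93.2/10) + 10^(89.6/10) = 9.179e+09.
L_total = 10·log₁₀(9.179e+09) = 99.63 dB SPL.

99.6 dB SPL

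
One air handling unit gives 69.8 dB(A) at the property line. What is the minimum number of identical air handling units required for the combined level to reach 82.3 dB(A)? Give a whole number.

18

Need L₁ + 10·log₁₀ N ≥ 82.3, i.e. log₁₀ N ≥ 1.25.
N ≥ 10^(12.5/10) = 17.783, so N = 18.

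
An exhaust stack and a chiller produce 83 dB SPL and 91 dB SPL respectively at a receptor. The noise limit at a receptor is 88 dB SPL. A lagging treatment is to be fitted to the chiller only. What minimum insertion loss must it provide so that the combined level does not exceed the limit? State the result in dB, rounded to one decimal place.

Everything except the chiller sums to 10^(83/10) = 1.995e+08 in linear terms, 83.00 dB SPL.
To meet 88 dB SPL overall, the treated chiller may contribute at most 10^(88/10) − 1.995e+08 = 4.314e+08, i.e. 86.35 dB SPL.
Required insertion loss = 91 − 86.35 = 4.65 dB.

4.7 dB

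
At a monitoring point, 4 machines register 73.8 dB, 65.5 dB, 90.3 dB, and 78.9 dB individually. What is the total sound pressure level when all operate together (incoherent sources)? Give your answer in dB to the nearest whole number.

91 dB

For uncorrelated sources the intensities add, so convert each level to linear form, sum, and take 10·log₁₀ of the total.
Σ 10^(L/10) = 10^(73.8/10) + 10^(65.5/10) + 10^(90.3/10) + 10^(78.9/10) = 1.177e+09.
L_total = 10·log₁₀(1.177e+09) = 90.71 dB.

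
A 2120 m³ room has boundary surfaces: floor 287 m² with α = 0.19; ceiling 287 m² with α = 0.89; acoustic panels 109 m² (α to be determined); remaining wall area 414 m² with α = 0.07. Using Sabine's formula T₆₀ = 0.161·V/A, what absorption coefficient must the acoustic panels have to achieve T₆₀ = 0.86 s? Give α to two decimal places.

Required total absorption A = 0.161·2120/0.86 = 396.88 m².
Absorption from the other surfaces = 287·0.19 + 287·0.89 + 414·0.07 = 338.94 m², so the acoustic panels must supply 57.94 m² over 109 m².
α = 57.94/109 = 0.532.

0.53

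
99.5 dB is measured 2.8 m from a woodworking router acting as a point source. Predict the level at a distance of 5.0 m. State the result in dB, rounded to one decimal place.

94.5 dB

Spherical spreading from a point source gives a 20·log₁₀(r₂/r₁) drop.
L₂ = 99.5 − 20·log₁₀(5.0/2.8) = 99.5 − 5.036 = 94.46 dB.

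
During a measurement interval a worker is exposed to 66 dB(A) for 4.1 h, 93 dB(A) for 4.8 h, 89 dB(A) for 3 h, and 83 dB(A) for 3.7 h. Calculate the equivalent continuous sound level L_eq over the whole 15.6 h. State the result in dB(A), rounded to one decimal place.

89.1 dB(A)

The energy average is taken in the linear domain: L_eq = 10·log₁₀[(Σ tᵢ·10^(Lᵢ/10))/T], T = 15.6 h.
Σ tᵢ·10^(Lᵢ/10) = 4.1·10^(66/10) + 4.8·10^(93/10) + 3·10^(89/10) + 3.7·10^(83/10) = 1.271e+10.
L_eq = 10·log₁₀(1.271e+10/15.6) = 89.11 dB(A).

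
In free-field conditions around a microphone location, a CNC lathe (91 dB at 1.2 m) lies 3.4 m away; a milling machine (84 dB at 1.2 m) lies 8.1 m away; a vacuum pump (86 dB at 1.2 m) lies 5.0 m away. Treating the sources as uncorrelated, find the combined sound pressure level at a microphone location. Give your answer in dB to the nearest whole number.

Apply inverse-square spreading to bring every level to the receiver, then sum 10^(L/10).
CNC lathe: 91 − 20·log₁₀(3.4/1.2) = 91 − 9.05 = 81.95 dB.
milling machine: 84 − 20·log₁₀(8.1/1.2) = 84 − 16.59 = 67.41 dB.
vacuum pump: 86 − 20·log₁₀(5.0/1.2) = 86 − 12.40 = 73.60 dB.
Σ 10^(L/10) = 1.853e+08 → L_total = 10·log₁₀(1.853e+08) = 82.68 dB.

83 dB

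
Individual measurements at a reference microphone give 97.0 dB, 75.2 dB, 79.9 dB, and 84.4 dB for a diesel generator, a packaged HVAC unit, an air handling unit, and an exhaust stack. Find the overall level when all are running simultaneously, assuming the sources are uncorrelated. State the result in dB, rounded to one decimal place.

For uncorrelated sources the intensities add, so convert each level to linear form, sum, and take 10·log₁₀ of the total.
Σ 10^(L/10) = 10^(97.0/10) + 10^(75.2/10) + 10^(79.9/10) + 10^(84.4/10) = 5.418e+09.
L_total = 10·log₁₀(5.418e+09) = 97.34 dB.

97.3 dB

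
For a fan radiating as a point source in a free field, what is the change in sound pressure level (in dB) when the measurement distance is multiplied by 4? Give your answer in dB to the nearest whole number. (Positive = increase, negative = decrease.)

-12 dB

With spherical spreading the level changes by −20·log₁₀(r₂/r₁).
ΔL = −20·log₁₀(4) = -12.04 dB.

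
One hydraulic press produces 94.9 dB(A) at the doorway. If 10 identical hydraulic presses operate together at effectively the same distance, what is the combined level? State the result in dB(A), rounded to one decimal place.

N identical incoherent sources raise the level by 10·log₁₀ N.
L_total = 94.9 + 10·log₁₀(10) = 94.9 + 10.000 = 104.90 dB(A).

104.9 dB(A)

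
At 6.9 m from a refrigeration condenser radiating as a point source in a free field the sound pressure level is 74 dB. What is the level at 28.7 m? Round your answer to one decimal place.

Spherical spreading from a point source gives a 20·log₁₀(r₂/r₁) drop.
L₂ = 74 − 20·log₁₀(28.7/6.9) = 74 − 12.381 = 61.62 dB.

61.6 dB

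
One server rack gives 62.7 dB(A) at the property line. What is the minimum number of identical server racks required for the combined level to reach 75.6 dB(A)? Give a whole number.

20

N identical sources give L₁ + 10·log₁₀ N, so require 10·log₁₀ N ≥ 75.6 − 62.7 = 12.9 dB.
N ≥ 10^(12.9/10) = 19.498, so N = 20.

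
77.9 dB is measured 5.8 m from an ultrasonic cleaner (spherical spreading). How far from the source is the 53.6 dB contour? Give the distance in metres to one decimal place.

The 24.3 dB drop corresponds to a distance ratio of 10^(24.3/20) for a point source.
r₂ = 5.8·10^((77.9−53.6)/20) = 5.8·10^(24.3/20) = 95.15 m.

95.2 m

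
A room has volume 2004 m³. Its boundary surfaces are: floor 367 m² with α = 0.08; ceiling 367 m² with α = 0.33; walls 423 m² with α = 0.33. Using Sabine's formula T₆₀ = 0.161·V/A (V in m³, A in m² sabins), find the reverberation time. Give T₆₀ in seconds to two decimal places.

1.11 s

Total absorption A = 367·0.08 + 367·0.33 + 423·0.33 = 290.06 m² sabins.
T₆₀ = 0.161·V/A = 0.161·2004/290.06 = 1.112 s.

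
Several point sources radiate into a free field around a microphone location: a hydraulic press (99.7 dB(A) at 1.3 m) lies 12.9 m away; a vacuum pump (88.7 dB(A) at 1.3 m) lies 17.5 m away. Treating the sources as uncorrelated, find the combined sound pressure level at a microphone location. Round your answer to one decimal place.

Propagate each source to the receiver with L = L_ref − 20·log₁₀(r/r_ref), then add intensities.
hydraulic press: 99.7 − 20·log₁₀(12.9/1.3) = 99.7 − 19.93 = 79.77 dB(A).
vacuum pump: 88.7 − 20·log₁₀(17.5/1.3) = 88.7 − 22.58 = 66.12 dB(A).
Σ 10^(L/10) = 9.887e+07 → L_total = 10·log₁₀(9.887e+07) = 79.95 dB(A).

80.0 dB(A)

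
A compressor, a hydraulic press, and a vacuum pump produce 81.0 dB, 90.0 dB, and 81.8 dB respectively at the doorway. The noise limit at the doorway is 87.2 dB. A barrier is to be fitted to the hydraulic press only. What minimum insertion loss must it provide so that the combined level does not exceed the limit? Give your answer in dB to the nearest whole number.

6 dB

Fixed contribution from the other sources: Σ 10^(L/10) = 10^(81.0/10) + 10^(81.8/10) = 2.772e+08 (84.43 dB).
The limit corresponds to 10^(87.2/10) = 5.248e+08; subtracting the fixed part leaves 2.476e+08 for the hydraulic press, i.e. 83.94 dB.
Required insertion loss = 90.0 − 83.94 = 6.06 dB.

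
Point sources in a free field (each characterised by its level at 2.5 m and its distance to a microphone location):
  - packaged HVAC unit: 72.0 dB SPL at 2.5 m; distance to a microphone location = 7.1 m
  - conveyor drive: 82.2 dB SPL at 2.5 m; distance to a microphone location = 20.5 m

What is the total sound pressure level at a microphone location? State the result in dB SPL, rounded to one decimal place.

First find each source's level at the receiver (point-source: −20·log₁₀(r/r_ref)), then combine on an intensity basis.
packaged HVAC unit: 72.0 − 20·log₁₀(7.1/2.5) = 72.0 − 9.07 = 62.93 dB SPL.
conveyor drive: 82.2 − 20·log₁₀(20.5/2.5) = 82.2 − 18.28 = 63.92 dB SPL.
Σ 10^(L/10) = 4.433e+06 → L_total = 10·log₁₀(4.433e+06) = 66.47 dB SPL.

66.5 dB SPL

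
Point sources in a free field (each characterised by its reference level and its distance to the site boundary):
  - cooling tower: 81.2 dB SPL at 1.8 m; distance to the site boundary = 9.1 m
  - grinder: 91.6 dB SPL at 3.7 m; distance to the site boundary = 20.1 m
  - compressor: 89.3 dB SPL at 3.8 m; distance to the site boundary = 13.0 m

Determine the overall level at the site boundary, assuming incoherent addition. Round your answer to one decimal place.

81.0 dB SPL

Propagate each source to the receiver with L = L_ref − 20·log₁₀(r/r_ref), then add intensities.
cooling tower: 81.2 − 20·log₁₀(9.1/1.8) = 81.2 − 14.08 = 67.12 dB SPL.
grinder: 91.6 − 20·log₁₀(20.1/3.7) = 91.6 − 14.70 = 76.90 dB SPL.
compressor: 89.3 − 20·log₁₀(13.0/3.8) = 89.3 − 10.68 = 78.62 dB SPL.
Σ 10^(L/10) = 1.269e+08 → L_total = 10·log₁₀(1.269e+08) = 81.03 dB SPL.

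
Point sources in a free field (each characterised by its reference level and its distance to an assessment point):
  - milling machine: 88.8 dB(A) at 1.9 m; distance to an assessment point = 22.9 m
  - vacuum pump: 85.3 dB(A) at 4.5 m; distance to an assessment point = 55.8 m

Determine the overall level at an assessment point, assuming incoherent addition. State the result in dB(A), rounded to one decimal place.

First find each source's level at the receiver (point-source: −20·log₁₀(r/r_ref)), then combine on an intensity basis.
milling machine: 88.8 − 20·log₁₀(22.9/1.9) = 88.8 − 21.62 = 67.18 dB(A).
vacuum pump: 85.3 − 20·log₁₀(55.8/4.5) = 85.3 − 21.87 = 63.43 dB(A).
Σ 10^(L/10) = 7.426e+06 → L_total = 10·log₁₀(7.426e+06) = 68.71 dB(A).

68.7 dB(A)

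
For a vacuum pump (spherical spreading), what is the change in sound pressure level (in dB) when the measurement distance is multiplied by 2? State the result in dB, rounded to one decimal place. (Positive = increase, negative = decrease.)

With spherical spreading the level changes by −20·log₁₀(r₂/r₁).
ΔL = −20·log₁₀(2) = -6.02 dB.

-6.0 dB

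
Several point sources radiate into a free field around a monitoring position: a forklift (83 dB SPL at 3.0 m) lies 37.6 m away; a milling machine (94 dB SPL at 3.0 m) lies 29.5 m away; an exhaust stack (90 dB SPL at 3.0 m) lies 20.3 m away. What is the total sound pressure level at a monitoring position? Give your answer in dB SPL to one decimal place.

76.9 dB SPL

Apply inverse-square spreading to bring every level to the receiver, then sum 10^(L/10).
forklift: 83 − 20·log₁₀(37.6/3.0) = 83 − 21.96 = 61.04 dB SPL.
milling machine: 94 − 20·log₁₀(29.5/3.0) = 94 − 19.85 = 74.15 dB SPL.
exhaust stack: 90 − 20·log₁₀(20.3/3.0) = 90 − 16.61 = 73.39 dB SPL.
Σ 10^(L/10) = 4.909e+07 → L_total = 10·log₁₀(4.909e+07) = 76.91 dB SPL.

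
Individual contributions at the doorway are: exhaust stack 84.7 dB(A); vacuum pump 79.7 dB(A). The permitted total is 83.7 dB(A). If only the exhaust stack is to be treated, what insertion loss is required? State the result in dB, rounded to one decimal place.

3.2 dB

The untreated sources together contribute 10^(79.7/10) = 9.333e+07, i.e. 79.70 dB(A).
The limit corresponds to 10^(83.7/10) = 2.344e+08; subtracting the fixed part leaves 1.411e+08 for the exhaust stack, i.e. 81.50 dB(A).
So the exhaust stack must be reduced from 84.7 to 81.50 dB(A): IL = 3.20 dB.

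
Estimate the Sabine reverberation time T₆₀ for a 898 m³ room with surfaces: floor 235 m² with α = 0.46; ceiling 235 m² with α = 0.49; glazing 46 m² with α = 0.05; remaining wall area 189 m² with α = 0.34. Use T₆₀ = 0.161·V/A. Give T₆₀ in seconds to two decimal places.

Total absorption A = 235·0.46 + 235·0.49 + 46·0.05 + 189·0.34 = 289.81 m² sabins.
T₆₀ = 0.161 × 898 / 289.81 = 0.499 s.

0.50 s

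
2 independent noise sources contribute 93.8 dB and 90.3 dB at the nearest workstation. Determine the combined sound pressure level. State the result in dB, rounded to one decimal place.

Incoherent sources combine by intensity addition: L_total = 10·log₁₀(Σ 10^(L_i/10)).
Σ 10^(L/10) = 10^(93.8/10) + 10^(90.3/10) = 3.470e+09.
L_total = 10·log₁₀(3.470e+09) = 95.40 dB.

95.4 dB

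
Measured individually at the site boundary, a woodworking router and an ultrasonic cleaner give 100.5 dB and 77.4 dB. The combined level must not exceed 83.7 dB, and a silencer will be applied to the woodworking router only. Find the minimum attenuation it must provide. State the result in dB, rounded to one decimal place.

Fixed contribution from the other source: Σ 10^(L/10) = 10^(77.4/10) = 5.495e+07 (77.40 dB).
To meet 83.7 dB overall, the treated woodworking router may contribute at most 10^(83.7/10) − 5.495e+07 = 1.795e+08, i.e. 82.54 dB.
Required insertion loss = 100.5 − 82.54 = 17.96 dB.

18.0 dB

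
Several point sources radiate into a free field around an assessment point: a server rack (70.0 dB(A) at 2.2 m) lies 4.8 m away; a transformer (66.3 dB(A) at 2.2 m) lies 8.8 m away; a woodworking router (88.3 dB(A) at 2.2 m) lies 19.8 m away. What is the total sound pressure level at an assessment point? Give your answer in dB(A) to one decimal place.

70.3 dB(A)

First find each source's level at the receiver (point-source: −20·log₁₀(r/r_ref)), then combine on an intensity basis.
server rack: 70.0 − 20·log₁₀(4.8/2.2) = 70.0 − 6.78 = 63.22 dB(A).
transformer: 66.3 − 20·log₁₀(8.8/2.2) = 66.3 − 12.04 = 54.26 dB(A).
woodworking router: 88.3 − 20·log₁₀(19.8/2.2) = 88.3 − 19.08 = 69.22 dB(A).
Σ 10^(L/10) = 1.071e+07 → L_total = 10·log₁₀(1.071e+07) = 70.30 dB(A).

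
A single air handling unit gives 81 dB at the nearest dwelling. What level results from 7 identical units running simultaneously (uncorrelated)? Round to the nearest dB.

N identical incoherent sources raise the level by 10·log₁₀ N.
L_total = 81 + 10·log₁₀(7) = 81 + 8.451 = 89.45 dB.

89 dB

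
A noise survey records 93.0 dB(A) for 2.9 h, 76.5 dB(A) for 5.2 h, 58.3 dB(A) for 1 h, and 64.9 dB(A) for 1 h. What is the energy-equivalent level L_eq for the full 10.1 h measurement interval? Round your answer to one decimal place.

The energy average is taken in the linear domain: L_eq = 10·log₁₀[(Σ tᵢ·10^(Lᵢ/10))/T], T = 10.1 h.
Σ tᵢ·10^(Lᵢ/10) = 2.9·10^(93.0/10) + 5.2·10^(76.5/10) + 1·10^(58.3/10) + 1·10^(64.9/10) = 6.022e+09.
L_eq = 10·log₁₀(6.022e+09/10.1) = 87.75 dB(A).

87.8 dB(A)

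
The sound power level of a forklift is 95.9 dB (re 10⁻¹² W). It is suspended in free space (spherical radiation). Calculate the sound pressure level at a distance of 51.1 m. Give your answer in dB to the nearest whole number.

The power spreads over a sphere of area 4π·r², so L_p = L_w − 10·log₁₀(4π·r²).
4π·r² = 3.281e+04 m², 10·log₁₀ of that is 45.161 dB.
L_p = 95.9 − 45.161 = 50.74 dB.

51 dB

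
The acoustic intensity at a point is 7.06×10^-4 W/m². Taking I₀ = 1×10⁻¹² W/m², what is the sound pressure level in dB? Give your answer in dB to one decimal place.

88.5 dB

I/I₀ = 7.06×10^-4/10⁻¹² = 7.06×10^8, and L = 10·log₁₀(I/I₀).
L = 10·(0.8488 + 8) = 88.49 dB.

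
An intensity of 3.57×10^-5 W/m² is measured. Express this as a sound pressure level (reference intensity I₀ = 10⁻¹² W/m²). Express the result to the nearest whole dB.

Dividing by I₀ shifts the exponent by 12: I/I₀ = 3.57×10^7.
L = 10·(0.5527 + 7) = 75.53 dB.

76 dB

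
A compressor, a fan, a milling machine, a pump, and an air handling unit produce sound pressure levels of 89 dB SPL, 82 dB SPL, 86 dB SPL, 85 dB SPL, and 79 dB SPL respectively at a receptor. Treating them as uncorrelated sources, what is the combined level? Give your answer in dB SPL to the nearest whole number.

For uncorrelated sources the intensities add, so convert each level to linear form, sum, and take 10·log₁₀ of the total.
Σ 10^(L/10) = 10^(89/10) + 10^(82/10) + 10^(86/10) + 10^(85/10) + 10^(79/10) = 1.747e+09.
L_total = 10·log₁₀(1.747e+09) = 92.42 dB SPL.

92 dB SPL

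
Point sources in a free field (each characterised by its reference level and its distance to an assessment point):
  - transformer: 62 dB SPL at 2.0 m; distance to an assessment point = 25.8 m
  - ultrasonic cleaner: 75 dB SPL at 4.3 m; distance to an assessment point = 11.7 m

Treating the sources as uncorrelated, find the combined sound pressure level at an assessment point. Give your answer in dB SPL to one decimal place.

Propagate each source to the receiver with L = L_ref − 20·log₁₀(r/r_ref), then add intensities.
transformer: 62 − 20·log₁₀(25.8/2.0) = 62 − 22.21 = 39.79 dB SPL.
ultrasonic cleaner: 75 − 20·log₁₀(11.7/4.3) = 75 − 8.69 = 66.31 dB SPL.
Σ 10^(L/10) = 4.281e+06 → L_total = 10·log₁₀(4.281e+06) = 66.32 dB SPL.

66.3 dB SPL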